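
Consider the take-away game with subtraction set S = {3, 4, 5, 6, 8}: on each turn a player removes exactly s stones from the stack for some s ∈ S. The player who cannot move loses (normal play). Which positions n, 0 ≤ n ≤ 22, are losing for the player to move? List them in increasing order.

0, 1, 2, 11, 12, 13, 22

n :  0  1  2  3  4  5  6  7  8  9 10 11 12 13 14 15 16 17 18 19 20 21 22
G :  0  0  0  1  1  1  2  2  2  3  3  0  0  0  1  1  1  2  2  2  3  3  0
P-positions are exactly the n with G(n) = 0.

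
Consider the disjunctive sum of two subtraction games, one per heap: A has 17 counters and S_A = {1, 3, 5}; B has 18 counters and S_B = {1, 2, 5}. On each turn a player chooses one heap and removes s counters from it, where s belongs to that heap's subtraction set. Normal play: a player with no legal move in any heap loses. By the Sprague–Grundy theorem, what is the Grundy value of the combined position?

1

Heap A, S = {1, 3, 5}:
G(0) = 0
G(1) = mex{0} = 1
G(2) = mex{1} = 0
G(3) = mex{0,0} = 1
G(4) = mex{1,1} = 0
G(5) = mex{0,0,0} = 1
G(6) = mex{1,1,1} = 0
G(7) = mex{0,0,0} = 1
G(8) = mex{1,1,1} = 0
G(9) = mex{0,0,0} = 1
G(10) = mex{1,1,1} = 0
G(11) = mex{0,0,0} = 1
G(12) = mex{1,1,1} = 0
G(13) = mex{0,0,0} = 1
G(14) = mex{1,1,1} = 0
G(15) = mex{0,0,0} = 1
G(16) = mex{1,1,1} = 0
G(17) = mex{0,0,0} = 1
G_A(17) = 1.
Heap B, S = {1, 2, 5}:
G(0) = 0
G(1) = mex{0} = 1
G(2) = mex{1,0} = 2
G(3) = mex{2,1} = 0
G(4) = mex{0,2} = 1
G(5) = mex{1,0,0} = 2
G(6) = mex{2,1,1} = 0
G(7) = mex{0,2,2} = 1
G(8) = mex{1,0,0} = 2
G(9) = mex{2,1,1} = 0
G(10) = mex{0,2,2} = 1
G(11) = mex{1,0,0} = 2
G(12) = mex{2,1,1} = 0
G(13) = mex{0,2,2} = 1
G(14) = mex{1,0,0} = 2
G(15) = mex{2,1,1} = 0
G(16) = mex{0,2,2} = 1
G(17) = mex{1,0,0} = 2
G(18) = mex{2,1,1} = 0
G_B(18) = 0.
Combined Grundy value = 1 ⊕ 0 = 1.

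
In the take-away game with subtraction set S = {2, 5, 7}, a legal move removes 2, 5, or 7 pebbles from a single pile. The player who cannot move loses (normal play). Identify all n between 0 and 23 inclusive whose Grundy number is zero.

G(0) = 0
G(1) = mex{} = 0
G(2) = mex{0} = 1
G(3) = mex{0} = 1
G(4) = mex{1} = 0
G(5) = mex{1,0} = 2
G(6) = mex{0,0} = 1
G(7) = mex{2,1,0} = 3
G(8) = mex{1,1,0} = 2
G(9) = mex{3,0,1} = 2
G(10) = mex{2,2,1} = 0
G(11) = mex{2,1,0} = 3
G(12) = mex{0,3,2} = 1
G(13) = mex{3,2,1} = 0
G(14) = mex{1,2,3} = 0
G(15) = mex{0,0,2} = 1
G(16) = mex{0,3,2} = 1
G(17) = mex{1,1,0} = 2
G(18) = mex{1,0,3} = 2
G(19) = mex{2,0,1} = 3
G(20) = mex{2,1,0} = 3
G(21) = mex{3,1,0} = 2
G(22) = mex{3,2,1} = 0
G(23) = mex{2,2,1} = 0
P-positions are exactly the n with G(n) = 0.

0, 1, 4, 10, 13, 14, 22, 23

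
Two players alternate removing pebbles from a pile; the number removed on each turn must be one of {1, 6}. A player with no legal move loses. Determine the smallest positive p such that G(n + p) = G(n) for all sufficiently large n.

G(0) = 0
G(1) = mex{0} = 1
G(2) = mex{1} = 0
G(3) = mex{0} = 1
G(4) = mex{1} = 0
G(5) = mex{0} = 1
G(6) = mex{1,0} = 2
G(7) = mex{2,1} = 0
G(8) = mex{0,0} = 1
G(9) = mex{1,1} = 0
G(10) = mex{0,0} = 1
G(11) = mex{1,1} = 0
G(12) = mex{0,2} = 1
G(13) = mex{1,0} = 2
G(14) = mex{2,1} = 0
G(15) = mex{0,0} = 1
G(n+7) = G(n) holds for n = 0,…,5 (a full window of length max(S) = 6), so the sequence is purely periodic with period 7.

7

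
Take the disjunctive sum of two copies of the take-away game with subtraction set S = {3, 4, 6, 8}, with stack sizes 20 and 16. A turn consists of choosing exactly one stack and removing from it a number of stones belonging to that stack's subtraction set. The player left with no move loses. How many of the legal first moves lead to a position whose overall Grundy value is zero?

All stacks use S = {3, 4, 6, 8}:
n :  0  1  2  3  4  5  6  7  8  9 10 11 12 13 14 15 16 17 18 19 20
G :  0  0  0  1  1  1  2  2  2  3  3  0  0  0  1  1  1  2  2  2  3
Stack A: G(20) = 3.
Stack B: G(16) = 1.
Combined Grundy value = 3 ⊕ 1 = 2.
A winning move leaves total XOR = 0, i.e. changes one component's Grundy value g to g ⊕ X where X is the current total.
Stack A: need g' = 3⊕2 = 1. Options: 20−3→G=2, 20−4→G=1, 20−6→G=1, 20−8→G=0. Hits: 2.
Stack B: need g' = 1⊕2 = 3. Options: 16−3→G=0, 16−4→G=0, 16−6→G=3, 16−8→G=2. Hits: 1.

3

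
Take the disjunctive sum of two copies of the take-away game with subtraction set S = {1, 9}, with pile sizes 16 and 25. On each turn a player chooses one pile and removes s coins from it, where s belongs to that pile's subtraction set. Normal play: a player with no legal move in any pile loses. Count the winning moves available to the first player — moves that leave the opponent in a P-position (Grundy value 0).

4

All piles use S = {1, 9}:
n :  0  1  2  3  4  5  6  7  8  9 10 11 12 13 14 15 16 17 18 19 20 21 22 23 24 25
G :  0  1  0  1  0  1  0  1  0  1  0  1  0  1  0  1  0  1  0  1  0  1  0  1  0  1
Pile A: G(16) = 0.
Pile B: G(25) = 1.
Combined Grundy value = 0 ⊕ 1 = 1.
A winning move leaves total XOR = 0, i.e. changes one component's Grundy value g to g ⊕ X where X is the current total.
Pile A: need g' = 0⊕1 = 1. Options: 16−1→G=1, 16−9→G=1. Hits: 2.
Pile B: need g' = 1⊕1 = 0. Options: 25−1→G=0, 25−9→G=0. Hits: 2.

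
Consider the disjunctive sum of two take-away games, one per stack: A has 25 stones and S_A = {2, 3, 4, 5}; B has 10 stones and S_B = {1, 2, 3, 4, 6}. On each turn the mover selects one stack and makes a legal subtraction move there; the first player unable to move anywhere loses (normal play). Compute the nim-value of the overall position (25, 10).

Stack A, S = {2, 3, 4, 5}:
G(0) = 0
G(1) = mex{} = 0
G(2) = mex{0} = 1
G(3) = mex{0,0} = 1
G(4) = mex{1,0,0} = 2
G(5) = mex{1,1,0,0} = 2
G(6) = mex{2,1,1,0} = 3
G(7) = mex{2,2,1,1} = 0
G(8) = mex{3,2,2,1} = 0
G(9) = mex{0,3,2,2} = 1
G(10) = mex{0,0,3,2} = 1
G(11) = mex{1,0,0,3} = 2
G(12) = mex{1,1,0,0} = 2
G(13) = mex{2,1,1,0} = 3
G(14) = mex{2,2,1,1} = 0
G(15) = mex{3,2,2,1} = 0
G(16) = mex{0,3,2,2} = 1
G(17) = mex{0,0,3,2} = 1
G(18) = mex{1,0,0,3} = 2
G(19) = mex{1,1,0,0} = 2
G(20) = mex{2,1,1,0} = 3
G(21) = mex{2,2,1,1} = 0
G(22) = mex{3,2,2,1} = 0
G(23) = mex{0,3,2,2} = 1
G(24) = mex{0,0,3,2} = 1
G(25) = mex{1,0,0,3} = 2
G_A(25) = 2.
Stack B, S = {1, 2, 3, 4, 6}:
n :  0  1  2  3  4  5  6  7  8  9 10
G :  0  1  2  3  4  0  1  2  3  4  0
G_B(10) = 0.
Combined Grundy value = 2 ⊕ 0 = 2.

2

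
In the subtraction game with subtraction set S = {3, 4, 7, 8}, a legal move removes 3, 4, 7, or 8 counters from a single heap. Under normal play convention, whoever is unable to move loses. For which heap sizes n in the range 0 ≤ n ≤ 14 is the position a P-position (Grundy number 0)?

n :  0  1  2  3  4  5  6  7  8  9 10 11 12 13 14
G :  0  0  0  1  1  1  2  2  2  3  3  0  0  0  1
P-positions are exactly the n with G(n) = 0.

0, 1, 2, 11, 12, 13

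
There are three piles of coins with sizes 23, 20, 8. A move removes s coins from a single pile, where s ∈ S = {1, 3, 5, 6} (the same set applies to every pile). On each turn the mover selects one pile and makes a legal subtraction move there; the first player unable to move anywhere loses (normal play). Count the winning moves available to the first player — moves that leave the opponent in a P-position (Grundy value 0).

0

All piles use S = {1, 3, 5, 6}:
G(0) = 0
G(1) = mex{0} = 1
G(2) = mex{1} = 0
G(3) = mex{0,0} = 1
G(4) = mex{1,1} = 0
G(5) = mex{0,0,0} = 1
G(6) = mex{1,1,1,0} = 2
G(7) = mex{2,0,0,1} = 3
G(8) = mex{3,1,1,0} = 2
G(9) = mex{2,2,0,1} = 3
G(10) = mex{3,3,1,0} = 2
G(11) = mex{2,2,2,1} = 0
G(12) = mex{0,3,3,2} = 1
G(13) = mex{1,2,2,3} = 0
G(14) = mex{0,0,3,2} = 1
G(15) = mex{1,1,2,3} = 0
G(16) = mex{0,0,0,2} = 1
G(17) = mex{1,1,1,0} = 2
G(18) = mex{2,0,0,1} = 3
G(19) = mex{3,1,1,0} = 2
G(20) = mex{2,2,0,1} = 3
G(21) = mex{3,3,1,0} = 2
G(22) = mex{2,2,2,1} = 0
G(23) = mex{0,3,3,2} = 1
Pile A: G(23) = 1.
Pile B: G(20) = 3.
Pile C: G(8) = 2.
Combined Grundy value = 1 ⊕ 3 ⊕ 2 = 0.
A winning move leaves total XOR = 0, i.e. changes one component's Grundy value g to g ⊕ X where X is the current total.
Pile A: target g' = 1⊕0 = 1, but every legal move changes the Grundy value (mex property), so 0 moves.
Pile B: target g' = 3⊕0 = 3, but every legal move changes the Grundy value (mex property), so 0 moves.
Pile C: target g' = 2⊕0 = 2, but every legal move changes the Grundy value (mex property), so 0 moves.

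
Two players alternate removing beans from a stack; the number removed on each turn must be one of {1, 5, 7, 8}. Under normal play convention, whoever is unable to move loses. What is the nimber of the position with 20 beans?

G(0) = 0
G(1) = mex{0} = 1
G(2) = mex{1} = 0
G(3) = mex{0} = 1
G(4) = mex{1} = 0
G(5) = mex{0,0} = 1
G(6) = mex{1,1} = 0
G(7) = mex{0,0,0} = 1
G(8) = mex{1,1,1,0} = 2
G(9) = mex{2,0,0,1} = 3
G(10) = mex{3,1,1,0} = 2
G(11) = mex{2,0,0,1} = 3
G(12) = mex{3,1,1,0} = 2
G(13) = mex{2,2,0,1} = 3
G(14) = mex{3,3,1,0} = 2
G(15) = mex{2,2,2,1} = 0
G(16) = mex{0,3,3,2} = 1
G(17) = mex{1,2,2,3} = 0
G(18) = mex{0,3,3,2} = 1
G(19) = mex{1,2,2,3} = 0
G(20) = mex{0,0,3,2} = 1

1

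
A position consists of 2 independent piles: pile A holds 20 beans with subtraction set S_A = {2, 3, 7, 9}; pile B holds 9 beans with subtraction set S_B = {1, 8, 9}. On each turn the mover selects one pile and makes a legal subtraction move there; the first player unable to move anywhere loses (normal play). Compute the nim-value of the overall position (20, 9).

1

Pile A, S = {2, 3, 7, 9}:
n :  0  1  2  3  4  5  6  7  8  9 10 11 12 13 14 15 16 17 18 19 20
G :  0  0  1  1  2  0  0  1  1  2  2  0  3  1  2  2  0  0  1  1  2
G_A(20) = 2.
Pile B, S = {1, 8, 9}:
n : 0 1 2 3 4 5 6 7 8 9
G : 0 1 0 1 0 1 0 1 2 3
G_B(9) = 3.
Combined Grundy value = 2 ⊕ 3 = 1.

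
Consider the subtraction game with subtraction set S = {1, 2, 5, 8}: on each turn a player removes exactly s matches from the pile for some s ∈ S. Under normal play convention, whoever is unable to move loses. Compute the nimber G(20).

G(0) = 0
G(1) = mex{0} = 1
G(2) = mex{1,0} = 2
G(3) = mex{2,1} = 0
G(4) = mex{0,2} = 1
G(5) = mex{1,0,0} = 2
G(6) = mex{2,1,1} = 0
G(7) = mex{0,2,2} = 1
G(8) = mex{1,0,0,0} = 2
G(9) = mex{2,1,1,1} = 0
G(10) = mex{0,2,2,2} = 1
G(11) = mex{1,0,0,0} = 2
G(12) = mex{2,1,1,1} = 0
G(13) = mex{0,2,2,2} = 1
G(14) = mex{1,0,0,0} = 2
G(15) = mex{2,1,1,1} = 0
G(16) = mex{0,2,2,2} = 1
G(17) = mex{1,0,0,0} = 2
G(18) = mex{2,1,1,1} = 0
G(19) = mex{0,2,2,2} = 1
G(20) = mex{1,0,0,0} = 2

2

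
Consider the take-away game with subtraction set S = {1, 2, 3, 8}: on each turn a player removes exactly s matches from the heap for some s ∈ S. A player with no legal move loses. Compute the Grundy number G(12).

G(0) = 0
G(1) = mex{0} = 1
G(2) = mex{1,0} = 2
G(3) = mex{2,1,0} = 3
G(4) = mex{3,2,1} = 0
G(5) = mex{0,3,2} = 1
G(6) = mex{1,0,3} = 2
G(7) = mex{2,1,0} = 3
G(8) = mex{3,2,1,0} = 4
G(9) = mex{4,3,2,1} = 0
G(10) = mex{0,4,3,2} = 1
G(11) = mex{1,0,4,3} = 2
G(12) = mex{2,1,0,0} = 3

3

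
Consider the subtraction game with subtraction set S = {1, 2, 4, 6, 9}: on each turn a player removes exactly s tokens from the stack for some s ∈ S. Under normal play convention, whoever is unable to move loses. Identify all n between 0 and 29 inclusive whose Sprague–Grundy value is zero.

G(0) = 0
G(1) = mex{0} = 1
G(2) = mex{1,0} = 2
G(3) = mex{2,1} = 0
G(4) = mex{0,2,0} = 1
G(5) = mex{1,0,1} = 2
G(6) = mex{2,1,2,0} = 3
G(7) = mex{3,2,0,1} = 4
G(8) = mex{4,3,1,2} = 0
G(9) = mex{0,4,2,0,0} = 1
G(10) = mex{1,0,3,1,1} = 2
G(11) = mex{2,1,4,2,2} = 0
G(12) = mex{0,2,0,3,0} = 1
G(13) = mex{1,0,1,4,1} = 2
G(14) = mex{2,1,2,0,2} = 3
G(15) = mex{3,2,0,1,3} = 4
G(16) = mex{4,3,1,2,4} = 0
G(17) = mex{0,4,2,0,0} = 1
G(18) = mex{1,0,3,1,1} = 2
G(19) = mex{2,1,4,2,2} = 0
G(20) = mex{0,2,0,3,0} = 1
G(21) = mex{1,0,1,4,1} = 2
G(22) = mex{2,1,2,0,2} = 3
G(23) = mex{3,2,0,1,3} = 4
G(24) = mex{4,3,1,2,4} = 0
G(25) = mex{0,4,2,0,0} = 1
G(26) = mex{1,0,3,1,1} = 2
G(27) = mex{2,1,4,2,2} = 0
G(28) = mex{0,2,0,3,0} = 1
G(29) = mex{1,0,1,4,1} = 2
P-positions are exactly the n with G(n) = 0.

0, 3, 8, 11, 16, 19, 24, 27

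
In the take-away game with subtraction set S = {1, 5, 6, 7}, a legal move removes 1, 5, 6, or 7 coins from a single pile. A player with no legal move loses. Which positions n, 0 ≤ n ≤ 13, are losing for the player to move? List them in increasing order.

G(0) = 0
G(1) = mex{0} = 1
G(2) = mex{1} = 0
G(3) = mex{0} = 1
G(4) = mex{1} = 0
G(5) = mex{0,0} = 1
G(6) = mex{1,1,0} = 2
G(7) = mex{2,0,1,0} = 3
G(8) = mex{3,1,0,1} = 2
G(9) = mex{2,0,1,0} = 3
G(10) = mex{3,1,0,1} = 2
G(11) = mex{2,2,1,0} = 3
G(12) = mex{3,3,2,1} = 0
G(13) = mex{0,2,3,2} = 1
P-positions are exactly the n with G(n) = 0.

0, 2, 4, 12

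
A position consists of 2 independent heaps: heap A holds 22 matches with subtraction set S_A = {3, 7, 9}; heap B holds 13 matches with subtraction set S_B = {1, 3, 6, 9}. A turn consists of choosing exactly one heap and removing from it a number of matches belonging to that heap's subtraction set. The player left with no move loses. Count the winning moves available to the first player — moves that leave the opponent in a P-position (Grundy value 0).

Heap A, S = {3, 7, 9}:
n :  0  1  2  3  4  5  6  7  8  9 10 11 12 13 14 15 16 17 18 19 20 21 22
G :  0  0  0  1  1  1  0  2  2  1  3  3  0  2  0  1  0  1  0  1  0  1  0
G_A(22) = 0.
Heap B, S = {1, 3, 6, 9}:
n :  0  1  2  3  4  5  6  7  8  9 10 11 12 13
G :  0  1  0  1  0  1  2  3  2  3  2  3  0  1
G_B(13) = 1.
Combined Grundy value = 0 ⊕ 1 = 1.
A winning move leaves total XOR = 0, i.e. changes one component's Grundy value g to g ⊕ X where X is the current total.
Heap A: need g' = 0⊕1 = 1. Options: 22−3→G=1, 22−7→G=1, 22−9→G=2. Hits: 2.
Heap B: need g' = 1⊕1 = 0. Options: 13−1→G=0, 13−3→G=2, 13−6→G=3, 13−9→G=0. Hits: 2.

4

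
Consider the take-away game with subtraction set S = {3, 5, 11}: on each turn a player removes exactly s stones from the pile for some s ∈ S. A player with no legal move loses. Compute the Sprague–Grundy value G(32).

0

n :  0  1  2  3  4  5  6  7  8  9 10 11 12 13 14 15 16 17 18 19 20 21 22 23 24 25 26 27 28 29 30 31 32
G :  0  0  0  1  1  1  2  2  0  0  0  1  1  1  2  2  0  0  0  1  1  1  2  2  0  0  0  1  1  1  2  2  0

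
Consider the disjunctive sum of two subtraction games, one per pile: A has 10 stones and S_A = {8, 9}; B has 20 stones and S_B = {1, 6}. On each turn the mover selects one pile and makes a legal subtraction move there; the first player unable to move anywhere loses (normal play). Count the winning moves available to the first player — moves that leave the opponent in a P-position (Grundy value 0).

Pile A, S = {8, 9}:
n :  0  1  2  3  4  5  6  7  8  9 10
G :  0  0  0  0  0  0  0  0  1  1  1
G_A(10) = 1.
Pile B, S = {1, 6}:
n :  0  1  2  3  4  5  6  7  8  9 10 11 12 13 14 15 16 17 18 19 20
G :  0  1  0  1  0  1  2  0  1  0  1  0  1  2  0  1  0  1  0  1  2
G_B(20) = 2.
Combined Grundy value = 1 ⊕ 2 = 3.
A winning move leaves total XOR = 0, i.e. changes one component's Grundy value g to g ⊕ X where X is the current total.
Pile A: need g' = 1⊕3 = 2. Options: 10−8→G=0, 10−9→G=0. Hits: 0.
Pile B: need g' = 2⊕3 = 1. Options: 20−1→G=1, 20−6→G=0. Hits: 1.

1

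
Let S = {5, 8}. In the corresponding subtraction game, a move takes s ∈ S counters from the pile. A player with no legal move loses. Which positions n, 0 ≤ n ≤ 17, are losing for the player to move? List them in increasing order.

0, 1, 2, 3, 4, 13, 14, 15, 16, 17

n :  0  1  2  3  4  5  6  7  8  9 10 11 12 13 14 15 16 17
G :  0  0  0  0  0  1  1  1  1  1  2  2  2  0  0  0  0  0
P-positions are exactly the n with G(n) = 0.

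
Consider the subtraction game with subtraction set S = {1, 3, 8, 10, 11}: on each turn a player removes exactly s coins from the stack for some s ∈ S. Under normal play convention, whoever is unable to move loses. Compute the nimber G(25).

1

n :  0  1  2  3  4  5  6  7  8  9 10 11 12 13 14 15 16 17 18 19 20 21 22 23 24 25
G :  0  1  0  1  0  1  0  1  2  3  2  3  2  3  2  3  4  5  0  1  0  1  0  1  0  1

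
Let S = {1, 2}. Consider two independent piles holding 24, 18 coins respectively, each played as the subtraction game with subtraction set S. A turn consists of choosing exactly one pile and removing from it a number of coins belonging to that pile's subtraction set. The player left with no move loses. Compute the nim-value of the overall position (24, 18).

0

All piles use S = {1, 2}:
n :  0  1  2  3  4  5  6  7  8  9 10 11 12 13 14 15 16 17 18 19 20 21 22 23 24
G :  0  1  2  0  1  2  0  1  2  0  1  2  0  1  2  0  1  2  0  1  2  0  1  2  0
Pile A: G(24) = 0.
Pile B: G(18) = 0.
Combined Grundy value = 0 ⊕ 0 = 0.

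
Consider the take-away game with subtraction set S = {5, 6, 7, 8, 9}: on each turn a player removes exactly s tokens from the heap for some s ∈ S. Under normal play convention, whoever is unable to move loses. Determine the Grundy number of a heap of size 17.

0

G(0) = 0
G(1) = mex{} = 0
G(2) = mex{} = 0
G(3) = mex{} = 0
G(4) = mex{} = 0
G(5) = mex{0} = 1
G(6) = mex{0,0} = 1
G(7) = mex{0,0,0} = 1
G(8) = mex{0,0,0,0} = 1
G(9) = mex{0,0,0,0,0} = 1
G(10) = mex{1,0,0,0,0} = 2
G(11) = mex{1,1,0,0,0} = 2
G(12) = mex{1,1,1,0,0} = 2
G(13) = mex{1,1,1,1,0} = 2
G(14) = mex{1,1,1,1,1} = 0
G(15) = mex{2,1,1,1,1} = 0
G(16) = mex{2,2,1,1,1} = 0
G(17) = mex{2,2,2,1,1} = 0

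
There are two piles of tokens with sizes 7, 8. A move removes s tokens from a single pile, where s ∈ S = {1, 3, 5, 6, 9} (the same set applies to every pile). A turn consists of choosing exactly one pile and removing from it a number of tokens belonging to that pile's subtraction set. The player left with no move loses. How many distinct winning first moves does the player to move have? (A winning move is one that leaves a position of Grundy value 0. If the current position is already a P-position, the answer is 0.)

2

All piles use S = {1, 3, 5, 6, 9}:
n : 0 1 2 3 4 5 6 7 8
G : 0 1 0 1 0 1 2 3 2
Pile A: G(7) = 3.
Pile B: G(8) = 2.
Combined Grundy value = 3 ⊕ 2 = 1.
A winning move leaves total XOR = 0, i.e. changes one component's Grundy value g to g ⊕ X where X is the current total.
Pile A: need g' = 3⊕1 = 2. Options: 7−1→G=2, 7−3→G=0, 7−5→G=0, 7−6→G=1. Hits: 1.
Pile B: need g' = 2⊕1 = 3. Options: 8−1→G=3, 8−3→G=1, 8−5→G=1, 8−6→G=0. Hits: 1.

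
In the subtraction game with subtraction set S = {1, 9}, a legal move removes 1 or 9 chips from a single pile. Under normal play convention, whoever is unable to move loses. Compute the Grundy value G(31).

1

n :  0  1  2  3  4  5  6  7  8  9 10 11 12 13 14 15 16 17 18 19 20 21 22 23 24 25 26 27 28 29 30 31
G :  0  1  0  1  0  1  0  1  0  1  0  1  0  1  0  1  0  1  0  1  0  1  0  1  0  1  0  1  0  1  0  1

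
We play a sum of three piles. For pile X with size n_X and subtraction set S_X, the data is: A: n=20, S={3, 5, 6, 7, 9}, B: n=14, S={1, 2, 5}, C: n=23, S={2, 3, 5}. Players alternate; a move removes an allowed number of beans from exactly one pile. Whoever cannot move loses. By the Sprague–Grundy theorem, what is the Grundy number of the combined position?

Pile A, S = {3, 5, 6, 7, 9}:
n :  0  1  2  3  4  5  6  7  8  9 10 11 12 13 14 15 16 17 18 19 20
G :  0  0  0  1  1  1  2  2  2  3  3  3  0  0  0  1  1  1  2  2  2
G_A(20) = 2.
Pile B, S = {1, 2, 5}:
G(0) = 0
G(1) = mex{0} = 1
G(2) = mex{1,0} = 2
G(3) = mex{2,1} = 0
G(4) = mex{0,2} = 1
G(5) = mex{1,0,0} = 2
G(6) = mex{2,1,1} = 0
G(7) = mex{0,2,2} = 1
G(8) = mex{1,0,0} = 2
G(9) = mex{2,1,1} = 0
G(10) = mex{0,2,2} = 1
G(11) = mex{1,0,0} = 2
G(12) = mex{2,1,1} = 0
G(13) = mex{0,2,2} = 1
G(14) = mex{1,0,0} = 2
G_B(14) = 2.
Pile C, S = {2, 3, 5}:
n :  0  1  2  3  4  5  6  7  8  9 10 11 12 13 14 15 16 17 18 19 20 21 22 23
G :  0  0  1  1  2  2  3  0  0  1  1  2  2  3  0  0  1  1  2  2  3  0  0  1
G_C(23) = 1.
Combined Grundy value = 2 ⊕ 2 ⊕ 1 = 1.

1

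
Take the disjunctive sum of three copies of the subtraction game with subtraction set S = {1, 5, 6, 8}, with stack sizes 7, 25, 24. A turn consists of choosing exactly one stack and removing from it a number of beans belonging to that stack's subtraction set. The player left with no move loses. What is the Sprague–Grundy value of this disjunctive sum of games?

All stacks use S = {1, 5, 6, 8}:
n :  0  1  2  3  4  5  6  7  8  9 10 11 12 13 14 15 16 17 18 19 20 21 22 23 24 25
G :  0  1  0  1  0  1  2  3  2  3  2  0  1  0  1  0  1  2  3  2  3  2  0  1  0  1
Stack A: G(7) = 3.
Stack B: G(25) = 1.
Stack C: G(24) = 0.
Combined Grundy value = 3 ⊕ 1 ⊕ 0 = 2.

2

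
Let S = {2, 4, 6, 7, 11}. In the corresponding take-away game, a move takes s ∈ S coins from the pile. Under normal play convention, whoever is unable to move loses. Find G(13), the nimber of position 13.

2

n :  0  1  2  3  4  5  6  7  8  9 10 11 12 13
G :  0  0  1  1  2  2  3  3  4  0  0  1  1  2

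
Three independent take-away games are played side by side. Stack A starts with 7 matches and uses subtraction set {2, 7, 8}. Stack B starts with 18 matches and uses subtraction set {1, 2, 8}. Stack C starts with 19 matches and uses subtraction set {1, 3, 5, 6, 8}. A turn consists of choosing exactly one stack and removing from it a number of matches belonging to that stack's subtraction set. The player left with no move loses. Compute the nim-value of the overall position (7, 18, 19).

3

Stack A, S = {2, 7, 8}:
n : 0 1 2 3 4 5 6 7
G : 0 0 1 1 0 0 1 1
G_A(7) = 1.
Stack B, S = {1, 2, 8}:
G(0) = 0
G(1) = mex{0} = 1
G(2) = mex{1,0} = 2
G(3) = mex{2,1} = 0
G(4) = mex{0,2} = 1
G(5) = mex{1,0} = 2
G(6) = mex{2,1} = 0
G(7) = mex{0,2} = 1
G(8) = mex{1,0,0} = 2
G(9) = mex{2,1,1} = 0
G(10) = mex{0,2,2} = 1
G(11) = mex{1,0,0} = 2
G(12) = mex{2,1,1} = 0
G(13) = mex{0,2,2} = 1
G(14) = mex{1,0,0} = 2
G(15) = mex{2,1,1} = 0
G(16) = mex{0,2,2} = 1
G(17) = mex{1,0,0} = 2
G(18) = mex{2,1,1} = 0
G_B(18) = 0.
Stack C, S = {1, 3, 5, 6, 8}:
n :  0  1  2  3  4  5  6  7  8  9 10 11 12 13 14 15 16 17 18 19
G :  0  1  0  1  0  1  2  3  2  3  2  0  1  0  1  0  1  2  3  2
G_C(19) = 2.
Combined Grundy value = 1 ⊕ 0 ⊕ 2 = 3.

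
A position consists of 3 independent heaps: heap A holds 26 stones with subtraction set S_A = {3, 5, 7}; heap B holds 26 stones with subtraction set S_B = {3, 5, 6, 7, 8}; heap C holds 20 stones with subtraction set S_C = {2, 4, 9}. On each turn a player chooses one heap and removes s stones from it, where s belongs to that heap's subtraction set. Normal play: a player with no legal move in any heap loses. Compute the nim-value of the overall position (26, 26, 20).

Heap A, S = {3, 5, 7}:
n :  0  1  2  3  4  5  6  7  8  9 10 11 12 13 14 15 16 17 18 19 20 21 22 23 24 25 26
G :  0  0  0  1  1  1  2  2  2  3  0  0  0  1  1  1  2  2  2  3  0  0  0  1  1  1  2
G_A(26) = 2.
Heap B, S = {3, 5, 6, 7, 8}:
n :  0  1  2  3  4  5  6  7  8  9 10 11 12 13 14 15 16 17 18 19 20 21 22 23 24 25 26
G :  0  0  0  1  1  1  2  2  2  3  3  0  0  0  1  1  1  2  2  2  3  3  0  0  0  1  1
G_B(26) = 1.
Heap C, S = {2, 4, 9}:
n :  0  1  2  3  4  5  6  7  8  9 10 11 12 13 14 15 16 17 18 19 20
G :  0  0  1  1  2  2  0  0  1  1  2  2  0  0  1  1  2  2  0  0  1
G_C(20) = 1.
Combined Grundy value = 2 ⊕ 1 ⊕ 1 = 2.

2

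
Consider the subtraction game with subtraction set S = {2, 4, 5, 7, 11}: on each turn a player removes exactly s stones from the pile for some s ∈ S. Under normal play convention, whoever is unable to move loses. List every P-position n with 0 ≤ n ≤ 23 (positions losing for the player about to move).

0, 1, 9, 10, 18, 19

n :  0  1  2  3  4  5  6  7  8  9 10 11 12 13 14 15 16 17 18 19 20 21 22 23
G :  0  0  1  1  2  2  3  3  4  0  0  1  1  2  2  3  3  4  0  0  1  1  2  2
P-positions are exactly the n with G(n) = 0.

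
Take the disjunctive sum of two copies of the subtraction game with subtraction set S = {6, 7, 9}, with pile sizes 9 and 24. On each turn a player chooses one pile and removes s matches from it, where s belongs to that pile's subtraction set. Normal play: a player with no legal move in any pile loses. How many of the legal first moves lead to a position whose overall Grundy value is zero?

0

All piles use S = {6, 7, 9}:
G(0) = 0
G(1) = mex{} = 0
G(2) = mex{} = 0
G(3) = mex{} = 0
G(4) = mex{} = 0
G(5) = mex{} = 0
G(6) = mex{0} = 1
G(7) = mex{0,0} = 1
G(8) = mex{0,0} = 1
G(9) = mex{0,0,0} = 1
G(10) = mex{0,0,0} = 1
G(11) = mex{0,0,0} = 1
G(12) = mex{1,0,0} = 2
G(13) = mex{1,1,0} = 2
G(14) = mex{1,1,0} = 2
G(15) = mex{1,1,1} = 0
G(16) = mex{1,1,1} = 0
G(17) = mex{1,1,1} = 0
G(18) = mex{2,1,1} = 0
G(19) = mex{2,2,1} = 0
G(20) = mex{2,2,1} = 0
G(21) = mex{0,2,2} = 1
G(22) = mex{0,0,2} = 1
G(23) = mex{0,0,2} = 1
G(24) = mex{0,0,0} = 1
Pile A: G(9) = 1.
Pile B: G(24) = 1.
Combined Grundy value = 1 ⊕ 1 = 0.
A winning move leaves total XOR = 0, i.e. changes one component's Grundy value g to g ⊕ X where X is the current total.
Pile A: target g' = 1⊕0 = 1, but every legal move changes the Grundy value (mex property), so 0 moves.
Pile B: target g' = 1⊕0 = 1, but every legal move changes the Grundy value (mex property), so 0 moves.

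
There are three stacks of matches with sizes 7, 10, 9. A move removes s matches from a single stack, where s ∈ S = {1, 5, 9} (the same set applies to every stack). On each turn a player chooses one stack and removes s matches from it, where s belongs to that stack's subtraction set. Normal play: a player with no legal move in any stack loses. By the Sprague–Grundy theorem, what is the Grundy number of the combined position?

All stacks use S = {1, 5, 9}:
G(0) = 0
G(1) = mex{0} = 1
G(2) = mex{1} = 0
G(3) = mex{0} = 1
G(4) = mex{1} = 0
G(5) = mex{0,0} = 1
G(6) = mex{1,1} = 0
G(7) = mex{0,0} = 1
G(8) = mex{1,1} = 0
G(9) = mex{0,0,0} = 1
G(10) = mex{1,1,1} = 0
Stack A: G(7) = 1.
Stack B: G(10) = 0.
Stack C: G(9) = 1.
Combined Grundy value = 1 ⊕ 0 ⊕ 1 = 0.

0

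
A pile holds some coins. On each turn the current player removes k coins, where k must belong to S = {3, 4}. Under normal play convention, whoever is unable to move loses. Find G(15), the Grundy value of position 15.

n :  0  1  2  3  4  5  6  7  8  9 10 11 12 13 14 15
G :  0  0  0  1  1  1  2  0  0  0  1  1  1  2  0  0

0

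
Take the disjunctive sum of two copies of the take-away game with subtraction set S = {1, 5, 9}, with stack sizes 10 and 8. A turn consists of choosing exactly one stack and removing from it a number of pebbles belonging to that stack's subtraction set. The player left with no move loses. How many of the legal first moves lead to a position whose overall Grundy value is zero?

0

All stacks use S = {1, 5, 9}:
G(0) = 0
G(1) = mex{0} = 1
G(2) = mex{1} = 0
G(3) = mex{0} = 1
G(4) = mex{1} = 0
G(5) = mex{0,0} = 1
G(6) = mex{1,1} = 0
G(7) = mex{0,0} = 1
G(8) = mex{1,1} = 0
G(9) = mex{0,0,0} = 1
G(10) = mex{1,1,1} = 0
Stack A: G(10) = 0.
Stack B: G(8) = 0.
Combined Grundy value = 0 ⊕ 0 = 0.
A winning move leaves total XOR = 0, i.e. changes one component's Grundy value g to g ⊕ X where X is the current total.
Stack A: target g' = 0⊕0 = 0, but every legal move changes the Grundy value (mex property), so 0 moves.
Stack B: target g' = 0⊕0 = 0, but every legal move changes the Grundy value (mex property), so 0 moves.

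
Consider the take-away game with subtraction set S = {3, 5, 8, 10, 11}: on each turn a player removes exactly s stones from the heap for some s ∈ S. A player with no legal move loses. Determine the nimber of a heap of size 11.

3

G(0) = 0
G(1) = mex{} = 0
G(2) = mex{} = 0
G(3) = mex{0} = 1
G(4) = mex{0} = 1
G(5) = mex{0,0} = 1
G(6) = mex{1,0} = 2
G(7) = mex{1,0} = 2
G(8) = mex{1,1,0} = 2
G(9) = mex{2,1,0} = 3
G(10) = mex{2,1,0,0} = 3
G(11) = mex{2,2,1,0,0} = 3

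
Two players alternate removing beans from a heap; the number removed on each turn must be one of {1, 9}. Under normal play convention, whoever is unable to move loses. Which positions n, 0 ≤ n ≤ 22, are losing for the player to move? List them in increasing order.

0, 2, 4, 6, 8, 10, 12, 14, 16, 18, 20, 22

n :  0  1  2  3  4  5  6  7  8  9 10 11 12 13 14 15 16 17 18 19 20 21 22
G :  0  1  0  1  0  1  0  1  0  1  0  1  0  1  0  1  0  1  0  1  0  1  0
P-positions are exactly the n with G(n) = 0.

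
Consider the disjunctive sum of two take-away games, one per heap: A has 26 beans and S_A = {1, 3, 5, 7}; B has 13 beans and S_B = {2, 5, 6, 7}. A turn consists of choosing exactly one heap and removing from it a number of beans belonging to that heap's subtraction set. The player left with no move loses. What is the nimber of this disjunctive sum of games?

Heap A, S = {1, 3, 5, 7}:
n :  0  1  2  3  4  5  6  7  8  9 10 11 12 13 14 15 16 17 18 19 20 21 22 23 24 25 26
G :  0  1  0  1  0  1  0  1  0  1  0  1  0  1  0  1  0  1  0  1  0  1  0  1  0  1  0
G_A(26) = 0.
Heap B, S = {2, 5, 6, 7}:
G(0) = 0
G(1) = mex{} = 0
G(2) = mex{0} = 1
G(3) = mex{0} = 1
G(4) = mex{1} = 0
G(5) = mex{1,0} = 2
G(6) = mex{0,0,0} = 1
G(7) = mex{2,1,0,0} = 3
G(8) = mex{1,1,1,0} = 2
G(9) = mex{3,0,1,1} = 2
G(10) = mex{2,2,0,1} = 3
G(11) = mex{2,1,2,0} = 3
G(12) = mex{3,3,1,2} = 0
G(13) = mex{3,2,3,1} = 0
G_B(13) = 0.
Combined Grundy value = 0 ⊕ 0 = 0.

0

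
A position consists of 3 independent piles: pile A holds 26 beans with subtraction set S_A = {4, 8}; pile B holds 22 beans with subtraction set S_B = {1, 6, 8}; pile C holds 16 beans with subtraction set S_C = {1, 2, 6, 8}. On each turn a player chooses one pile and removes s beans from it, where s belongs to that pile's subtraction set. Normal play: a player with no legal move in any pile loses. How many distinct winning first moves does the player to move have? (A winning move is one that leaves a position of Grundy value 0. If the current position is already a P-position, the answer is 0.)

2

Pile A, S = {4, 8}:
n :  0  1  2  3  4  5  6  7  8  9 10 11 12 13 14 15 16 17 18 19 20 21 22 23 24 25 26
G :  0  0  0  0  1  1  1  1  2  2  2  2  0  0  0  0  1  1  1  1  2  2  2  2  0  0  0
G_A(26) = 0.
Pile B, S = {1, 6, 8}:
G(0) = 0
G(1) = mex{0} = 1
G(2) = mex{1} = 0
G(3) = mex{0} = 1
G(4) = mex{1} = 0
G(5) = mex{0} = 1
G(6) = mex{1,0} = 2
G(7) = mex{2,1} = 0
G(8) = mex{0,0,0} = 1
G(9) = mex{1,1,1} = 0
G(10) = mex{0,0,0} = 1
G(11) = mex{1,1,1} = 0
G(12) = mex{0,2,0} = 1
G(13) = mex{1,0,1} = 2
G(14) = mex{2,1,2} = 0
G(15) = mex{0,0,0} = 1
G(16) = mex{1,1,1} = 0
G(17) = mex{0,0,0} = 1
G(18) = mex{1,1,1} = 0
G(19) = mex{0,2,0} = 1
G(20) = mex{1,0,1} = 2
G(21) = mex{2,1,2} = 0
G(22) = mex{0,0,0} = 1
G_B(22) = 1.
Pile C, S = {1, 2, 6, 8}:
n :  0  1  2  3  4  5  6  7  8  9 10 11 12 13 14 15 16
G :  0  1  2  0  1  2  3  0  1  2  0  1  2  3  0  1  2
G_C(16) = 2.
Combined Grundy value = 0 ⊕ 1 ⊕ 2 = 3.
A winning move leaves total XOR = 0, i.e. changes one component's Grundy value g to g ⊕ X where X is the current total.
Pile A: need g' = 0⊕3 = 3. Options: 26−4→G=2, 26−8→G=1. Hits: 0.
Pile B: need g' = 1⊕3 = 2. Options: 22−1→G=0, 22−6→G=0, 22−8→G=0. Hits: 0.
Pile C: need g' = 2⊕3 = 1. Options: 16−1→G=1, 16−2→G=0, 16−6→G=0, 16−8→G=1. Hits: 2.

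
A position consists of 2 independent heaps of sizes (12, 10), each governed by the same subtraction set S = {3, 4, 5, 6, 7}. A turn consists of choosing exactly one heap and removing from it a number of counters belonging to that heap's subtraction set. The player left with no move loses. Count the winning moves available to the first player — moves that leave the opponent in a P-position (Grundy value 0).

0

All heaps use S = {3, 4, 5, 6, 7}:
G(0) = 0
G(1) = mex{} = 0
G(2) = mex{} = 0
G(3) = mex{0} = 1
G(4) = mex{0,0} = 1
G(5) = mex{0,0,0} = 1
G(6) = mex{1,0,0,0} = 2
G(7) = mex{1,1,0,0,0} = 2
G(8) = mex{1,1,1,0,0} = 2
G(9) = mex{2,1,1,1,0} = 3
G(10) = mex{2,2,1,1,1} = 0
G(11) = mex{2,2,2,1,1} = 0
G(12) = mex{3,2,2,2,1} = 0
Heap A: G(12) = 0.
Heap B: G(10) = 0.
Combined Grundy value = 0 ⊕ 0 = 0.
A winning move leaves total XOR = 0, i.e. changes one component's Grundy value g to g ⊕ X where X is the current total.
Heap A: target g' = 0⊕0 = 0, but every legal move changes the Grundy value (mex property), so 0 moves.
Heap B: target g' = 0⊕0 = 0, but every legal move changes the Grundy value (mex property), so 0 moves.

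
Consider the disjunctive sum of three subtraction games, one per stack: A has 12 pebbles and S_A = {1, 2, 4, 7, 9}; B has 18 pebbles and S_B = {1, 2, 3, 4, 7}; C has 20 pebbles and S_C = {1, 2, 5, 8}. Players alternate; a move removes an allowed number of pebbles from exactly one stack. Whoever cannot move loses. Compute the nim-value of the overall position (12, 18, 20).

0

Stack A, S = {1, 2, 4, 7, 9}:
n :  0  1  2  3  4  5  6  7  8  9 10 11 12
G :  0  1  2  0  1  2  0  1  2  3  4  0  1
G_A(12) = 1.
Stack B, S = {1, 2, 3, 4, 7}:
n :  0  1  2  3  4  5  6  7  8  9 10 11 12 13 14 15 16 17 18
G :  0  1  2  3  4  0  1  2  3  4  0  1  2  3  4  0  1  2  3
G_B(18) = 3.
Stack C, S = {1, 2, 5, 8}:
G(0) = 0
G(1) = mex{0} = 1
G(2) = mex{1,0} = 2
G(3) = mex{2,1} = 0
G(4) = mex{0,2} = 1
G(5) = mex{1,0,0} = 2
G(6) = mex{2,1,1} = 0
G(7) = mex{0,2,2} = 1
G(8) = mex{1,0,0,0} = 2
G(9) = mex{2,1,1,1} = 0
G(10) = mex{0,2,2,2} = 1
G(11) = mex{1,0,0,0} = 2
G(12) = mex{2,1,1,1} = 0
G(13) = mex{0,2,2,2} = 1
G(14) = mex{1,0,0,0} = 2
G(15) = mex{2,1,1,1} = 0
G(16) = mex{0,2,2,2} = 1
G(17) = mex{1,0,0,0} = 2
G(18) = mex{2,1,1,1} = 0
G(19) = mex{0,2,2,2} = 1
G(20) = mex{1,0,0,0} = 2
G_C(20) = 2.
Combined Grundy value = 1 ⊕ 3 ⊕ 2 = 0.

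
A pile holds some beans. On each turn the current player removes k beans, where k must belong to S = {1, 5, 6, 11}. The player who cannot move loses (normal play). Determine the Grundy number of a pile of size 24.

n :  0  1  2  3  4  5  6  7  8  9 10 11 12 13 14 15 16 17 18 19 20 21 22 23 24
G :  0  1  0  1  0  1  2  3  2  3  2  3  0  1  0  1  0  1  2  3  2  3  2  3  0

0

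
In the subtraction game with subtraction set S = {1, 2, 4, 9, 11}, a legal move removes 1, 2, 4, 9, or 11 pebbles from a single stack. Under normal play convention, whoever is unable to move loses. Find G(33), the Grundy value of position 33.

n :  0  1  2  3  4  5  6  7  8  9 10 11 12 13 14 15 16 17 18 19 20 21 22 23 24 25 26 27 28 29 30 31 32 33
G :  0  1  2  0  1  2  0  1  2  3  4  5  3  0  1  2  0  1  2  0  1  2  3  4  5  3  0  1  2  0  1  2  0  1

1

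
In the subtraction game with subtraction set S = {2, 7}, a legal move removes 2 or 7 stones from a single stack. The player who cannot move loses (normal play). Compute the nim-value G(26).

2

G(0) = 0
G(1) = mex{} = 0
G(2) = mex{0} = 1
G(3) = mex{0} = 1
G(4) = mex{1} = 0
G(5) = mex{1} = 0
G(6) = mex{0} = 1
G(7) = mex{0,0} = 1
G(8) = mex{1,0} = 2
G(9) = mex{1,1} = 0
G(10) = mex{2,1} = 0
G(11) = mex{0,0} = 1
G(12) = mex{0,0} = 1
G(13) = mex{1,1} = 0
G(14) = mex{1,1} = 0
G(15) = mex{0,2} = 1
G(16) = mex{0,0} = 1
G(17) = mex{1,0} = 2
G(18) = mex{1,1} = 0
G(19) = mex{2,1} = 0
G(20) = mex{0,0} = 1
G(21) = mex{0,0} = 1
G(22) = mex{1,1} = 0
G(23) = mex{1,1} = 0
G(24) = mex{0,2} = 1
G(25) = mex{0,0} = 1
G(26) = mex{1,0} = 2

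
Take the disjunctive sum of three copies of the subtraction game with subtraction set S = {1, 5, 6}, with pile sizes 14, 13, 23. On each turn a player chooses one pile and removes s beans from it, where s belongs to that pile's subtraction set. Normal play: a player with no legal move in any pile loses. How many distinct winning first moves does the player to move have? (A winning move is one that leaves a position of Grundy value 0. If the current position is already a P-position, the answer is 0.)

0

All piles use S = {1, 5, 6}:
G(0) = 0
G(1) = mex{0} = 1
G(2) = mex{1} = 0
G(3) = mex{0} = 1
G(4) = mex{1} = 0
G(5) = mex{0,0} = 1
G(6) = mex{1,1,0} = 2
G(7) = mex{2,0,1} = 3
G(8) = mex{3,1,0} = 2
G(9) = mex{2,0,1} = 3
G(10) = mex{3,1,0} = 2
G(11) = mex{2,2,1} = 0
G(12) = mex{0,3,2} = 1
G(13) = mex{1,2,3} = 0
G(14) = mex{0,3,2} = 1
G(15) = mex{1,2,3} = 0
G(16) = mex{0,0,2} = 1
G(17) = mex{1,1,0} = 2
G(18) = mex{2,0,1} = 3
G(19) = mex{3,1,0} = 2
G(20) = mex{2,0,1} = 3
G(21) = mex{3,1,0} = 2
G(22) = mex{2,2,1} = 0
G(23) = mex{0,3,2} = 1
Pile A: G(14) = 1.
Pile B: G(13) = 0.
Pile C: G(23) = 1.
Combined Grundy value = 1 ⊕ 0 ⊕ 1 = 0.
A winning move leaves total XOR = 0, i.e. changes one component's Grundy value g to g ⊕ X where X is the current total.
Pile A: target g' = 1⊕0 = 1, but every legal move changes the Grundy value (mex property), so 0 moves.
Pile B: target g' = 0⊕0 = 0, but every legal move changes the Grundy value (mex property), so 0 moves.
Pile C: target g' = 1⊕0 = 1, but every legal move changes the Grundy value (mex property), so 0 moves.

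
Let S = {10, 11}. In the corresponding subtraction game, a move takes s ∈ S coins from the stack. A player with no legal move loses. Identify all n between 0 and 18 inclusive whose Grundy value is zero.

0, 1, 2, 3, 4, 5, 6, 7, 8, 9

n :  0  1  2  3  4  5  6  7  8  9 10 11 12 13 14 15 16 17 18
G :  0  0  0  0  0  0  0  0  0  0  1  1  1  1  1  1  1  1  1
P-positions are exactly the n with G(n) = 0.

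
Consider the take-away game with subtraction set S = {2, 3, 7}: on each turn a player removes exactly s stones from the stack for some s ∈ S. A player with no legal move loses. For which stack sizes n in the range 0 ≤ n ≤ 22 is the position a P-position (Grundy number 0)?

0, 1, 5, 6, 10, 11, 15, 16, 20, 21

G(0) = 0
G(1) = mex{} = 0
G(2) = mex{0} = 1
G(3) = mex{0,0} = 1
G(4) = mex{1,0} = 2
G(5) = mex{1,1} = 0
G(6) = mex{2,1} = 0
G(7) = mex{0,2,0} = 1
G(8) = mex{0,0,0} = 1
G(9) = mex{1,0,1} = 2
G(10) = mex{1,1,1} = 0
G(11) = mex{2,1,2} = 0
G(12) = mex{0,2,0} = 1
G(13) = mex{0,0,0} = 1
G(14) = mex{1,0,1} = 2
G(15) = mex{1,1,1} = 0
G(16) = mex{2,1,2} = 0
G(17) = mex{0,2,0} = 1
G(18) = mex{0,0,0} = 1
G(19) = mex{1,0,1} = 2
G(20) = mex{1,1,1} = 0
G(21) = mex{2,1,2} = 0
G(22) = mex{0,2,0} = 1
P-positions are exactly the n with G(n) = 0.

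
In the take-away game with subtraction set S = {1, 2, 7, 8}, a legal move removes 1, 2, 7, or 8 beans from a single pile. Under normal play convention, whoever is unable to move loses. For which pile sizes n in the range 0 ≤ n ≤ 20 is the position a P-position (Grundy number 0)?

n :  0  1  2  3  4  5  6  7  8  9 10 11 12 13 14 15 16 17 18 19 20
G :  0  1  2  0  1  2  0  1  2  0  1  2  0  1  2  0  1  2  0  1  2
P-positions are exactly the n with G(n) = 0.

0, 3, 6, 9, 12, 15, 18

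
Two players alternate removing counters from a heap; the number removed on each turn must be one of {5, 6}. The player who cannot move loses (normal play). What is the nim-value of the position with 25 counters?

G(0) = 0
G(1) = mex{} = 0
G(2) = mex{} = 0
G(3) = mex{} = 0
G(4) = mex{} = 0
G(5) = mex{0} = 1
G(6) = mex{0,0} = 1
G(7) = mex{0,0} = 1
G(8) = mex{0,0} = 1
G(9) = mex{0,0} = 1
G(10) = mex{1,0} = 2
G(11) = mex{1,1} = 0
G(12) = mex{1,1} = 0
G(13) = mex{1,1} = 0
G(14) = mex{1,1} = 0
G(15) = mex{2,1} = 0
G(16) = mex{0,2} = 1
G(17) = mex{0,0} = 1
G(18) = mex{0,0} = 1
G(19) = mex{0,0} = 1
G(20) = mex{0,0} = 1
G(21) = mex{1,0} = 2
G(22) = mex{1,1} = 0
G(23) = mex{1,1} = 0
G(24) = mex{1,1} = 0
G(25) = mex{1,1} = 0

0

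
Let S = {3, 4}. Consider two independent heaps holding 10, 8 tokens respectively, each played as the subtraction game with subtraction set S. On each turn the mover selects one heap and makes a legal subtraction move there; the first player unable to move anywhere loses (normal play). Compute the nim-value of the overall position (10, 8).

1

All heaps use S = {3, 4}:
n :  0  1  2  3  4  5  6  7  8  9 10
G :  0  0  0  1  1  1  2  0  0  0  1
Heap A: G(10) = 1.
Heap B: G(8) = 0.
Combined Grundy value = 1 ⊕ 0 = 1.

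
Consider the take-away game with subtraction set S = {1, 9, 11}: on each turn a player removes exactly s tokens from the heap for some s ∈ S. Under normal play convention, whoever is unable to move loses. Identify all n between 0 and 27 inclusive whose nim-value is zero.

G(0) = 0
G(1) = mex{0} = 1
G(2) = mex{1} = 0
G(3) = mex{0} = 1
G(4) = mex{1} = 0
G(5) = mex{0} = 1
G(6) = mex{1} = 0
G(7) = mex{0} = 1
G(8) = mex{1} = 0
G(9) = mex{0,0} = 1
G(10) = mex{1,1} = 0
G(11) = mex{0,0,0} = 1
G(12) = mex{1,1,1} = 0
G(13) = mex{0,0,0} = 1
G(14) = mex{1,1,1} = 0
G(15) = mex{0,0,0} = 1
G(16) = mex{1,1,1} = 0
G(17) = mex{0,0,0} = 1
G(18) = mex{1,1,1} = 0
G(19) = mex{0,0,0} = 1
G(20) = mex{1,1,1} = 0
G(21) = mex{0,0,0} = 1
G(22) = mex{1,1,1} = 0
G(23) = mex{0,0,0} = 1
G(24) = mex{1,1,1} = 0
G(25) = mex{0,0,0} = 1
G(26) = mex{1,1,1} = 0
G(27) = mex{0,0,0} = 1
P-positions are exactly the n with G(n) = 0.

0, 2, 4, 6, 8, 10, 12, 14, 16, 18, 20, 22, 24, 26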